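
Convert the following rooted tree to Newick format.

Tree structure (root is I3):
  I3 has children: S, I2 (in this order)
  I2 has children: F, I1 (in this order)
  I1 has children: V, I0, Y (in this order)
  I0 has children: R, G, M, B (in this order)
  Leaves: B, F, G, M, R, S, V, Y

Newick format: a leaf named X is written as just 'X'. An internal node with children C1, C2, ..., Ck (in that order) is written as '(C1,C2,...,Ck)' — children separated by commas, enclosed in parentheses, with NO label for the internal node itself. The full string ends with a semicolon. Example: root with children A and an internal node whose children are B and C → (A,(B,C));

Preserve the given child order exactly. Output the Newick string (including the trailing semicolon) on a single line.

internal I3 with children ['S', 'I2']
  leaf 'S' → 'S'
  internal I2 with children ['F', 'I1']
    leaf 'F' → 'F'
    internal I1 with children ['V', 'I0', 'Y']
      leaf 'V' → 'V'
      internal I0 with children ['R', 'G', 'M', 'B']
        leaf 'R' → 'R'
        leaf 'G' → 'G'
        leaf 'M' → 'M'
        leaf 'B' → 'B'
      → '(R,G,M,B)'
      leaf 'Y' → 'Y'
    → '(V,(R,G,M,B),Y)'
  → '(F,(V,(R,G,M,B),Y))'
→ '(S,(F,(V,(R,G,M,B),Y)))'
Final: (S,(F,(V,(R,G,M,B),Y)));

Answer: (S,(F,(V,(R,G,M,B),Y)));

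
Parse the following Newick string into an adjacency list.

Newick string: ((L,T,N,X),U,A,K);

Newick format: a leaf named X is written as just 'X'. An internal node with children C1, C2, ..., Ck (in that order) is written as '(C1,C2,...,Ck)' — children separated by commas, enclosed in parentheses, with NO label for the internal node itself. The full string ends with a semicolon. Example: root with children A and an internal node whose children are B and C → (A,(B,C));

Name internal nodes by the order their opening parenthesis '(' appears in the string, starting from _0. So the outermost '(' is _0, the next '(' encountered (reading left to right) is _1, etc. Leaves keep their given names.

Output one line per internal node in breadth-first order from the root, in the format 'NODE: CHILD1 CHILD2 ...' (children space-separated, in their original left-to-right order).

Input: ((L,T,N,X),U,A,K);
Scanning left-to-right, naming '(' by encounter order:
  pos 0: '(' -> open internal node _0 (depth 1)
  pos 1: '(' -> open internal node _1 (depth 2)
  pos 9: ')' -> close internal node _1 (now at depth 1)
  pos 16: ')' -> close internal node _0 (now at depth 0)
Total internal nodes: 2
BFS adjacency from root:
  _0: _1 U A K
  _1: L T N X

Answer: _0: _1 U A K
_1: L T N X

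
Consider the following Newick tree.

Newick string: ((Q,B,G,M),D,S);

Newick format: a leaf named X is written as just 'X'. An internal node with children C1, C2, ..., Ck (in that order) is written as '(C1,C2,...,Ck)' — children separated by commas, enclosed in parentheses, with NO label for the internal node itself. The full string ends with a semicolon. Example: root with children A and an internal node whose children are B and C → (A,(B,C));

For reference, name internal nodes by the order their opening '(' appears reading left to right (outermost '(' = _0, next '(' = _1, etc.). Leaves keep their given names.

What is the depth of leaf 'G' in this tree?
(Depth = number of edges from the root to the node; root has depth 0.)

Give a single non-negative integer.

Newick: ((Q,B,G,M),D,S);
Naming internals by '(' encounter order: outermost '(' = _0, next = _1, ...
Query node: G
Path from root: _0 -> _1 -> G
Depth of G: 2 (number of edges from root)

Answer: 2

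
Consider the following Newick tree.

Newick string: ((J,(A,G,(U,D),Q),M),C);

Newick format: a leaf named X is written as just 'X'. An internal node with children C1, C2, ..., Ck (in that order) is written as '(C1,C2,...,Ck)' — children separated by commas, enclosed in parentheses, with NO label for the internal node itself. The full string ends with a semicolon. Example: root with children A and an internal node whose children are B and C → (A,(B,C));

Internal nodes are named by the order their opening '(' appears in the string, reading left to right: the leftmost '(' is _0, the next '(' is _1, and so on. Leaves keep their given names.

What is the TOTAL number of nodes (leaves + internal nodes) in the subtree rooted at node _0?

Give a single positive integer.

Answer: 12

Derivation:
Newick: ((J,(A,G,(U,D),Q),M),C);
Locate _0: it is the '(' at position 0 (the 1st '(' reading left to right).
Query: subtree rooted at _0
_0: subtree_size = 1 + 11
  _1: subtree_size = 1 + 9
    J: subtree_size = 1 + 0
    _2: subtree_size = 1 + 6
      A: subtree_size = 1 + 0
      G: subtree_size = 1 + 0
      _3: subtree_size = 1 + 2
        U: subtree_size = 1 + 0
        D: subtree_size = 1 + 0
      Q: subtree_size = 1 + 0
    M: subtree_size = 1 + 0
  C: subtree_size = 1 + 0
Total subtree size of _0: 12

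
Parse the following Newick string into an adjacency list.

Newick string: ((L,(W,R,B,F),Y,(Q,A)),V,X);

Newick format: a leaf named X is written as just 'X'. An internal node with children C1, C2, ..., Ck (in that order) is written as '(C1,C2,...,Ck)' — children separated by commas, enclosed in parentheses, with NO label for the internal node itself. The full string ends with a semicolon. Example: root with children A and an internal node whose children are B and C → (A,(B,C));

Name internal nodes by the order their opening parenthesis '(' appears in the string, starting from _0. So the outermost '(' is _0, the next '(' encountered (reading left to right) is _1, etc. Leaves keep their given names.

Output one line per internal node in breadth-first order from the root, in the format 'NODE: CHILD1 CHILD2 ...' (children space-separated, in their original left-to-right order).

Answer: _0: _1 V X
_1: L _2 Y _3
_2: W R B F
_3: Q A

Derivation:
Input: ((L,(W,R,B,F),Y,(Q,A)),V,X);
Scanning left-to-right, naming '(' by encounter order:
  pos 0: '(' -> open internal node _0 (depth 1)
  pos 1: '(' -> open internal node _1 (depth 2)
  pos 4: '(' -> open internal node _2 (depth 3)
  pos 12: ')' -> close internal node _2 (now at depth 2)
  pos 16: '(' -> open internal node _3 (depth 3)
  pos 20: ')' -> close internal node _3 (now at depth 2)
  pos 21: ')' -> close internal node _1 (now at depth 1)
  pos 26: ')' -> close internal node _0 (now at depth 0)
Total internal nodes: 4
BFS adjacency from root:
  _0: _1 V X
  _1: L _2 Y _3
  _2: W R B F
  _3: Q A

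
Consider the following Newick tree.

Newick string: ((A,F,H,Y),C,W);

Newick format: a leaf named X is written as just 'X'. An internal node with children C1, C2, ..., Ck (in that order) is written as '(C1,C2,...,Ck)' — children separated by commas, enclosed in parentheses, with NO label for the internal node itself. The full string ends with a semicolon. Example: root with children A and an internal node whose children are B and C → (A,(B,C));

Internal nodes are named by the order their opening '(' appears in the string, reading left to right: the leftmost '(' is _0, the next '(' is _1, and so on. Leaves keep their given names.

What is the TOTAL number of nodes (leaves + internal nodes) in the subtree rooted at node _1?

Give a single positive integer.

Answer: 5

Derivation:
Newick: ((A,F,H,Y),C,W);
Locate _1: it is the '(' at position 1 (the 2nd '(' reading left to right).
Query: subtree rooted at _1
_1: subtree_size = 1 + 4
  A: subtree_size = 1 + 0
  F: subtree_size = 1 + 0
  H: subtree_size = 1 + 0
  Y: subtree_size = 1 + 0
Total subtree size of _1: 5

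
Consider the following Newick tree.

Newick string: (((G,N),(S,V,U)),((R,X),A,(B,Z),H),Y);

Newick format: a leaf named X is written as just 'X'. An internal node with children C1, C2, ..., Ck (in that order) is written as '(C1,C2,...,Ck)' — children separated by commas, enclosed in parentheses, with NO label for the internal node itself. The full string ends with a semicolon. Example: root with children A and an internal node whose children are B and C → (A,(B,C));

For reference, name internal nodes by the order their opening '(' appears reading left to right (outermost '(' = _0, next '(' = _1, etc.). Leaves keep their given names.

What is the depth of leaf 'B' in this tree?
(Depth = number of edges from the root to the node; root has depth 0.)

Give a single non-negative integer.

Answer: 3

Derivation:
Newick: (((G,N),(S,V,U)),((R,X),A,(B,Z),H),Y);
Naming internals by '(' encounter order: outermost '(' = _0, next = _1, ...
Query node: B
Path from root: _0 -> _4 -> _6 -> B
Depth of B: 3 (number of edges from root)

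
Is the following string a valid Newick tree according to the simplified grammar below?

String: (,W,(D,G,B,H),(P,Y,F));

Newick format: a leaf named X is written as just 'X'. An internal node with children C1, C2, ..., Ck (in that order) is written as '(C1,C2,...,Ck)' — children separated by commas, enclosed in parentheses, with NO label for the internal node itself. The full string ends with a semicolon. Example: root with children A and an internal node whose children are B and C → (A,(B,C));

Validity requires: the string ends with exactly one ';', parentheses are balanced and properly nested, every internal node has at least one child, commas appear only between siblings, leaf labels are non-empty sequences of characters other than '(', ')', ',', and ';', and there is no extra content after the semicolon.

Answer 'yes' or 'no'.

Input: (,W,(D,G,B,H),(P,Y,F));
Paren balance: 3 '(' vs 3 ')' OK
Ends with single ';': True
Full parse: FAILS (empty leaf label at pos 1)
Valid: False

Answer: no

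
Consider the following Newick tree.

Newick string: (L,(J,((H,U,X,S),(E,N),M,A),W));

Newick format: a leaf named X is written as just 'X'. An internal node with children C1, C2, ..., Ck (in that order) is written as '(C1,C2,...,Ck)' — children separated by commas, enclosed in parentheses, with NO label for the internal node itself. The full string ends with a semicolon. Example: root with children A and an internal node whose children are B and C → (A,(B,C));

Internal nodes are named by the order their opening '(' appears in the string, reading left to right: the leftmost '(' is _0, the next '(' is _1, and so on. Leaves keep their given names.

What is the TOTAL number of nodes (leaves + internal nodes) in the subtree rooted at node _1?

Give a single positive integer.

Answer: 14

Derivation:
Newick: (L,(J,((H,U,X,S),(E,N),M,A),W));
Locate _1: it is the '(' at position 3 (the 2nd '(' reading left to right).
Query: subtree rooted at _1
_1: subtree_size = 1 + 13
  J: subtree_size = 1 + 0
  _2: subtree_size = 1 + 10
    _3: subtree_size = 1 + 4
      H: subtree_size = 1 + 0
      U: subtree_size = 1 + 0
      X: subtree_size = 1 + 0
      S: subtree_size = 1 + 0
    _4: subtree_size = 1 + 2
      E: subtree_size = 1 + 0
      N: subtree_size = 1 + 0
    M: subtree_size = 1 + 0
    A: subtree_size = 1 + 0
  W: subtree_size = 1 + 0
Total subtree size of _1: 14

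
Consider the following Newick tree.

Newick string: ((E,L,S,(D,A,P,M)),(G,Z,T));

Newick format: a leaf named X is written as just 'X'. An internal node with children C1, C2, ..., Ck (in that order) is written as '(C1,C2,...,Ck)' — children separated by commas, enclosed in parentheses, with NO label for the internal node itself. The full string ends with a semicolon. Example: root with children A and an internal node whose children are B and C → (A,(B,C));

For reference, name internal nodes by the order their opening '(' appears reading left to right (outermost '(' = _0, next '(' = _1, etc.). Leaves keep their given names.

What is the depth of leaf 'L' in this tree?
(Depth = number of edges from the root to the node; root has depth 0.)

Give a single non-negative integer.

Newick: ((E,L,S,(D,A,P,M)),(G,Z,T));
Naming internals by '(' encounter order: outermost '(' = _0, next = _1, ...
Query node: L
Path from root: _0 -> _1 -> L
Depth of L: 2 (number of edges from root)

Answer: 2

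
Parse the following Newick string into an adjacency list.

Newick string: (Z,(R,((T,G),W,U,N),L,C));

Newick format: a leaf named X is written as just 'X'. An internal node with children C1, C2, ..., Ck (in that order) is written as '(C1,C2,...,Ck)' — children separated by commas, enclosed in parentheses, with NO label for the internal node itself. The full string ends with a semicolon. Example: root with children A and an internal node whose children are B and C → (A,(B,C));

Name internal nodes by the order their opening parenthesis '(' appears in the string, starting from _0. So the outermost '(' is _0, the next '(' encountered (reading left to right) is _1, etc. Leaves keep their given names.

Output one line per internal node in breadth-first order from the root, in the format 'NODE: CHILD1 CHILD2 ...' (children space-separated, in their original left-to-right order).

Answer: _0: Z _1
_1: R _2 L C
_2: _3 W U N
_3: T G

Derivation:
Input: (Z,(R,((T,G),W,U,N),L,C));
Scanning left-to-right, naming '(' by encounter order:
  pos 0: '(' -> open internal node _0 (depth 1)
  pos 3: '(' -> open internal node _1 (depth 2)
  pos 6: '(' -> open internal node _2 (depth 3)
  pos 7: '(' -> open internal node _3 (depth 4)
  pos 11: ')' -> close internal node _3 (now at depth 3)
  pos 18: ')' -> close internal node _2 (now at depth 2)
  pos 23: ')' -> close internal node _1 (now at depth 1)
  pos 24: ')' -> close internal node _0 (now at depth 0)
Total internal nodes: 4
BFS adjacency from root:
  _0: Z _1
  _1: R _2 L C
  _2: _3 W U N
  _3: T G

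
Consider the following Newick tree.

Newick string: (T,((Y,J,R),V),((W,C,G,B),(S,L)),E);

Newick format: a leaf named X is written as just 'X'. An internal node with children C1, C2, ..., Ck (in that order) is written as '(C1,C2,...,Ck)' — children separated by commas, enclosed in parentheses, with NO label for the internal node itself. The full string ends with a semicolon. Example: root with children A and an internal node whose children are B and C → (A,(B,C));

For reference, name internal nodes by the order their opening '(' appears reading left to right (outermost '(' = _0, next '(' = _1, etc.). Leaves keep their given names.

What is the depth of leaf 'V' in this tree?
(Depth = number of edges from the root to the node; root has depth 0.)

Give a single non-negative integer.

Answer: 2

Derivation:
Newick: (T,((Y,J,R),V),((W,C,G,B),(S,L)),E);
Naming internals by '(' encounter order: outermost '(' = _0, next = _1, ...
Query node: V
Path from root: _0 -> _1 -> V
Depth of V: 2 (number of edges from root)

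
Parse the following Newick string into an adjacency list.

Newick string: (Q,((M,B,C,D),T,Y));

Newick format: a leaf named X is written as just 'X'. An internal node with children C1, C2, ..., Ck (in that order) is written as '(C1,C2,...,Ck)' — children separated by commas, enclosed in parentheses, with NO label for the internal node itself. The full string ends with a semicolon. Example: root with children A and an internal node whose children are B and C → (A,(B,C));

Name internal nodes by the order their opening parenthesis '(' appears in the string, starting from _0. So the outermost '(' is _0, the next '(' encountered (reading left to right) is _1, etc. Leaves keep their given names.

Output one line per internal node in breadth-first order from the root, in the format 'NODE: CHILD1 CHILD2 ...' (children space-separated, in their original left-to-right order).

Answer: _0: Q _1
_1: _2 T Y
_2: M B C D

Derivation:
Input: (Q,((M,B,C,D),T,Y));
Scanning left-to-right, naming '(' by encounter order:
  pos 0: '(' -> open internal node _0 (depth 1)
  pos 3: '(' -> open internal node _1 (depth 2)
  pos 4: '(' -> open internal node _2 (depth 3)
  pos 12: ')' -> close internal node _2 (now at depth 2)
  pos 17: ')' -> close internal node _1 (now at depth 1)
  pos 18: ')' -> close internal node _0 (now at depth 0)
Total internal nodes: 3
BFS adjacency from root:
  _0: Q _1
  _1: _2 T Y
  _2: M B C D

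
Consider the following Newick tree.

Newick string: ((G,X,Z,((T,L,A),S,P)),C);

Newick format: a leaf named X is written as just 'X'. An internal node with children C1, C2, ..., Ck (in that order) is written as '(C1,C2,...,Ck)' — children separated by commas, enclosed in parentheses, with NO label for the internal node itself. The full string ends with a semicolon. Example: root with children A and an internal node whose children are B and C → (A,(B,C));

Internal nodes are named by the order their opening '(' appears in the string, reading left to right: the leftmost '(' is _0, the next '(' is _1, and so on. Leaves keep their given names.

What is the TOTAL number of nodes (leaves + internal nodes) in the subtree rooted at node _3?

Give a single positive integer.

Newick: ((G,X,Z,((T,L,A),S,P)),C);
Locate _3: it is the '(' at position 9 (the 4th '(' reading left to right).
Query: subtree rooted at _3
_3: subtree_size = 1 + 3
  T: subtree_size = 1 + 0
  L: subtree_size = 1 + 0
  A: subtree_size = 1 + 0
Total subtree size of _3: 4

Answer: 4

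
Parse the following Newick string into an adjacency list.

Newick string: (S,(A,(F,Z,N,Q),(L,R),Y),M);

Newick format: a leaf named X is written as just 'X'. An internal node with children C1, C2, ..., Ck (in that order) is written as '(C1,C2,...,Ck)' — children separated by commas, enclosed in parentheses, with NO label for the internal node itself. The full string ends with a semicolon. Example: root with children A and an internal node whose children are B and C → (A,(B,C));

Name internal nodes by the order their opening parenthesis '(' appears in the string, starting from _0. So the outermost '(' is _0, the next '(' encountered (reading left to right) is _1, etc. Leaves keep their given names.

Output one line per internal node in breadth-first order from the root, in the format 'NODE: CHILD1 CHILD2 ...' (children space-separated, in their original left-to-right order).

Answer: _0: S _1 M
_1: A _2 _3 Y
_2: F Z N Q
_3: L R

Derivation:
Input: (S,(A,(F,Z,N,Q),(L,R),Y),M);
Scanning left-to-right, naming '(' by encounter order:
  pos 0: '(' -> open internal node _0 (depth 1)
  pos 3: '(' -> open internal node _1 (depth 2)
  pos 6: '(' -> open internal node _2 (depth 3)
  pos 14: ')' -> close internal node _2 (now at depth 2)
  pos 16: '(' -> open internal node _3 (depth 3)
  pos 20: ')' -> close internal node _3 (now at depth 2)
  pos 23: ')' -> close internal node _1 (now at depth 1)
  pos 26: ')' -> close internal node _0 (now at depth 0)
Total internal nodes: 4
BFS adjacency from root:
  _0: S _1 M
  _1: A _2 _3 Y
  _2: F Z N Q
  _3: L R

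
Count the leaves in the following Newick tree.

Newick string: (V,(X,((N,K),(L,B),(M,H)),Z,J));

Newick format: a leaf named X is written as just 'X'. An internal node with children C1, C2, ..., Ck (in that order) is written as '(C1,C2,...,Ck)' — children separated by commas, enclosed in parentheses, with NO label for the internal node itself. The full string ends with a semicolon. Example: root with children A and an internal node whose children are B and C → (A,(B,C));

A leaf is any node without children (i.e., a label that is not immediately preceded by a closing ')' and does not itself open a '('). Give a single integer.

Answer: 10

Derivation:
Newick: (V,(X,((N,K),(L,B),(M,H)),Z,J));
Scan left-to-right; a leaf is any maximal label run not followed by '(':
  pos 1: leaf 'V' → count = 1
  pos 4: leaf 'X' → count = 2
  pos 8: leaf 'N' → count = 3
  pos 10: leaf 'K' → count = 4
  pos 14: leaf 'L' → count = 5
  pos 16: leaf 'B' → count = 6
  pos 20: leaf 'M' → count = 7
  pos 22: leaf 'H' → count = 8
  pos 26: leaf 'Z' → count = 9
  pos 28: leaf 'J' → count = 10
Total leaves: 10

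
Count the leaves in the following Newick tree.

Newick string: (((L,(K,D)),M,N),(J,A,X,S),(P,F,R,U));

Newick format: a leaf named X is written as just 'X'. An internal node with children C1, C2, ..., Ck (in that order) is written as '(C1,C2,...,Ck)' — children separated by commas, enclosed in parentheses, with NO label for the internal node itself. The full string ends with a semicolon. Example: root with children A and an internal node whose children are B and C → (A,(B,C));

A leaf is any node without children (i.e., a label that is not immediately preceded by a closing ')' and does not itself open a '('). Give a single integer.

Newick: (((L,(K,D)),M,N),(J,A,X,S),(P,F,R,U));
Scan left-to-right; a leaf is any maximal label run not followed by '(':
  pos 3: leaf 'L' → count = 1
  pos 6: leaf 'K' → count = 2
  pos 8: leaf 'D' → count = 3
  pos 12: leaf 'M' → count = 4
  pos 14: leaf 'N' → count = 5
  pos 18: leaf 'J' → count = 6
  pos 20: leaf 'A' → count = 7
  pos 22: leaf 'X' → count = 8
  pos 24: leaf 'S' → count = 9
  pos 28: leaf 'P' → count = 10
  pos 30: leaf 'F' → count = 11
  pos 32: leaf 'R' → count = 12
  pos 34: leaf 'U' → count = 13
Total leaves: 13

Answer: 13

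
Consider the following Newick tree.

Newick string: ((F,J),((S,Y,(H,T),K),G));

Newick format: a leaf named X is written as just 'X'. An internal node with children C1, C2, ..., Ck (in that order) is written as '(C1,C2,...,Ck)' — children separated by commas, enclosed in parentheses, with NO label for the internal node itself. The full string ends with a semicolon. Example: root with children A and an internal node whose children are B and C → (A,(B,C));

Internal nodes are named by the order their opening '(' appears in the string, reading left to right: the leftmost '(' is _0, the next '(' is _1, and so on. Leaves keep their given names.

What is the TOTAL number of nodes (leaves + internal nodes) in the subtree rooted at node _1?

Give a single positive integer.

Answer: 3

Derivation:
Newick: ((F,J),((S,Y,(H,T),K),G));
Locate _1: it is the '(' at position 1 (the 2nd '(' reading left to right).
Query: subtree rooted at _1
_1: subtree_size = 1 + 2
  F: subtree_size = 1 + 0
  J: subtree_size = 1 + 0
Total subtree size of _1: 3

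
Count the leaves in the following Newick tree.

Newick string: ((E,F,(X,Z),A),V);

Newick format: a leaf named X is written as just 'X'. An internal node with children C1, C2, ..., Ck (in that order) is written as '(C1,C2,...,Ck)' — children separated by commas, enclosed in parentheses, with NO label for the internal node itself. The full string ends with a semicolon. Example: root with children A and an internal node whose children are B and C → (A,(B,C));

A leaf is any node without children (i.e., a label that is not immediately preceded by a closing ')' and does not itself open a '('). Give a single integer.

Answer: 6

Derivation:
Newick: ((E,F,(X,Z),A),V);
Scan left-to-right; a leaf is any maximal label run not followed by '(':
  pos 2: leaf 'E' → count = 1
  pos 4: leaf 'F' → count = 2
  pos 7: leaf 'X' → count = 3
  pos 9: leaf 'Z' → count = 4
  pos 12: leaf 'A' → count = 5
  pos 15: leaf 'V' → count = 6
Total leaves: 6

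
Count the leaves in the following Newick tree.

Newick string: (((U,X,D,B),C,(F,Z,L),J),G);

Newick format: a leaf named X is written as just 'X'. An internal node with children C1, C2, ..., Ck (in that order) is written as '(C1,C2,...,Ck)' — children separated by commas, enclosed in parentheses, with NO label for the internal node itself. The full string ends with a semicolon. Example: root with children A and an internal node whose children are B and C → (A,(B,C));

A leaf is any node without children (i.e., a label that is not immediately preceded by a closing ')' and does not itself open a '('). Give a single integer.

Newick: (((U,X,D,B),C,(F,Z,L),J),G);
Scan left-to-right; a leaf is any maximal label run not followed by '(':
  pos 3: leaf 'U' → count = 1
  pos 5: leaf 'X' → count = 2
  pos 7: leaf 'D' → count = 3
  pos 9: leaf 'B' → count = 4
  pos 12: leaf 'C' → count = 5
  pos 15: leaf 'F' → count = 6
  pos 17: leaf 'Z' → count = 7
  pos 19: leaf 'L' → count = 8
  pos 22: leaf 'J' → count = 9
  pos 25: leaf 'G' → count = 10
Total leaves: 10

Answer: 10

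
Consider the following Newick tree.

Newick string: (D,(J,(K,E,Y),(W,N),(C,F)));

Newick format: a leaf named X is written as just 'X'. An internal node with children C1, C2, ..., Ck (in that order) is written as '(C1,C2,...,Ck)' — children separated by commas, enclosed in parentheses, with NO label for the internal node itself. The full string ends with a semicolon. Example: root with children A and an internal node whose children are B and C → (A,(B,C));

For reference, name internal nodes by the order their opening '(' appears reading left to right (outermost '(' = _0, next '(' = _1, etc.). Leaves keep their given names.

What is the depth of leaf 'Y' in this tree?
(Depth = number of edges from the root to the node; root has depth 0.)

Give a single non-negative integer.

Answer: 3

Derivation:
Newick: (D,(J,(K,E,Y),(W,N),(C,F)));
Naming internals by '(' encounter order: outermost '(' = _0, next = _1, ...
Query node: Y
Path from root: _0 -> _1 -> _2 -> Y
Depth of Y: 3 (number of edges from root)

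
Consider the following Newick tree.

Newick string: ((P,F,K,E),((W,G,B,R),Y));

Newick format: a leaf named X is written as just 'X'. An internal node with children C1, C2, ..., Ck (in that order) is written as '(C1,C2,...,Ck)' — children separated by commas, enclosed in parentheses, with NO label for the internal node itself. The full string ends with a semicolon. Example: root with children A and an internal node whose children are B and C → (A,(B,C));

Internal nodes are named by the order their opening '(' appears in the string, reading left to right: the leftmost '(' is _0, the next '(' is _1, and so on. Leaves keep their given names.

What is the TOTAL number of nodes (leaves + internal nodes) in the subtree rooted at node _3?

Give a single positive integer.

Answer: 5

Derivation:
Newick: ((P,F,K,E),((W,G,B,R),Y));
Locate _3: it is the '(' at position 12 (the 4th '(' reading left to right).
Query: subtree rooted at _3
_3: subtree_size = 1 + 4
  W: subtree_size = 1 + 0
  G: subtree_size = 1 + 0
  B: subtree_size = 1 + 0
  R: subtree_size = 1 + 0
Total subtree size of _3: 5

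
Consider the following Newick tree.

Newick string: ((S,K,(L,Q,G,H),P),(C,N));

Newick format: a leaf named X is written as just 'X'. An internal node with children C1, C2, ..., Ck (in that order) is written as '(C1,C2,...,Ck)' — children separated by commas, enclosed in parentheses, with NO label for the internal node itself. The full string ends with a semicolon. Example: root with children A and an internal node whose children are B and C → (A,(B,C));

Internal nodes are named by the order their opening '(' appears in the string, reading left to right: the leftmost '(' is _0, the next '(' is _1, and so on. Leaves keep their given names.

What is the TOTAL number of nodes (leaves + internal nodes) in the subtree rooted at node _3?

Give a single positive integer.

Newick: ((S,K,(L,Q,G,H),P),(C,N));
Locate _3: it is the '(' at position 19 (the 4th '(' reading left to right).
Query: subtree rooted at _3
_3: subtree_size = 1 + 2
  C: subtree_size = 1 + 0
  N: subtree_size = 1 + 0
Total subtree size of _3: 3

Answer: 3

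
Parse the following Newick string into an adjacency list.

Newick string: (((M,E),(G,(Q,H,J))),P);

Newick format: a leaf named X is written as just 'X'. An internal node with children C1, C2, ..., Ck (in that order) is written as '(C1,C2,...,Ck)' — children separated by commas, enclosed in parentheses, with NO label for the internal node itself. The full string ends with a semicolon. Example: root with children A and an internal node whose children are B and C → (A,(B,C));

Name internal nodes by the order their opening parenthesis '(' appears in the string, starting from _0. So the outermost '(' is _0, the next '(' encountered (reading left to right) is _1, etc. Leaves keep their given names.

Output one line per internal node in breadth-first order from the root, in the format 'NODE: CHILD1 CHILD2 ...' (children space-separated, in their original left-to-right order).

Answer: _0: _1 P
_1: _2 _3
_2: M E
_3: G _4
_4: Q H J

Derivation:
Input: (((M,E),(G,(Q,H,J))),P);
Scanning left-to-right, naming '(' by encounter order:
  pos 0: '(' -> open internal node _0 (depth 1)
  pos 1: '(' -> open internal node _1 (depth 2)
  pos 2: '(' -> open internal node _2 (depth 3)
  pos 6: ')' -> close internal node _2 (now at depth 2)
  pos 8: '(' -> open internal node _3 (depth 3)
  pos 11: '(' -> open internal node _4 (depth 4)
  pos 17: ')' -> close internal node _4 (now at depth 3)
  pos 18: ')' -> close internal node _3 (now at depth 2)
  pos 19: ')' -> close internal node _1 (now at depth 1)
  pos 22: ')' -> close internal node _0 (now at depth 0)
Total internal nodes: 5
BFS adjacency from root:
  _0: _1 P
  _1: _2 _3
  _2: M E
  _3: G _4
  _4: Q H J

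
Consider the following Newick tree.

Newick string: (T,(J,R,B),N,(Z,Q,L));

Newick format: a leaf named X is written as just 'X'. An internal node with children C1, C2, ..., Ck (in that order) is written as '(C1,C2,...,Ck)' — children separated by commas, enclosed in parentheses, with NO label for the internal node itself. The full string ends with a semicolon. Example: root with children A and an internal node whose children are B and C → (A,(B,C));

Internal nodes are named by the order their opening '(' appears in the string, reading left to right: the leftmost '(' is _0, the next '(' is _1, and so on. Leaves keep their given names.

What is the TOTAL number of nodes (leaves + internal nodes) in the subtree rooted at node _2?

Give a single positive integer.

Answer: 4

Derivation:
Newick: (T,(J,R,B),N,(Z,Q,L));
Locate _2: it is the '(' at position 13 (the 3rd '(' reading left to right).
Query: subtree rooted at _2
_2: subtree_size = 1 + 3
  Z: subtree_size = 1 + 0
  Q: subtree_size = 1 + 0
  L: subtree_size = 1 + 0
Total subtree size of _2: 4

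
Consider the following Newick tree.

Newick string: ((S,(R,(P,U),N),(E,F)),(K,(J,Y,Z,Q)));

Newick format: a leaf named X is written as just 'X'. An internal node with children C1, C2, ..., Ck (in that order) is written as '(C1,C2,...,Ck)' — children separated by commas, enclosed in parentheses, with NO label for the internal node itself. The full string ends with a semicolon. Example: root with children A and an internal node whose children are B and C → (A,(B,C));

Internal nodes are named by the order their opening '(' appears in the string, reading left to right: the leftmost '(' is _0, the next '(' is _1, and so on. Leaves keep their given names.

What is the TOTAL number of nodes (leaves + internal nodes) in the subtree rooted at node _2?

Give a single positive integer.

Newick: ((S,(R,(P,U),N),(E,F)),(K,(J,Y,Z,Q)));
Locate _2: it is the '(' at position 4 (the 3rd '(' reading left to right).
Query: subtree rooted at _2
_2: subtree_size = 1 + 5
  R: subtree_size = 1 + 0
  _3: subtree_size = 1 + 2
    P: subtree_size = 1 + 0
    U: subtree_size = 1 + 0
  N: subtree_size = 1 + 0
Total subtree size of _2: 6

Answer: 6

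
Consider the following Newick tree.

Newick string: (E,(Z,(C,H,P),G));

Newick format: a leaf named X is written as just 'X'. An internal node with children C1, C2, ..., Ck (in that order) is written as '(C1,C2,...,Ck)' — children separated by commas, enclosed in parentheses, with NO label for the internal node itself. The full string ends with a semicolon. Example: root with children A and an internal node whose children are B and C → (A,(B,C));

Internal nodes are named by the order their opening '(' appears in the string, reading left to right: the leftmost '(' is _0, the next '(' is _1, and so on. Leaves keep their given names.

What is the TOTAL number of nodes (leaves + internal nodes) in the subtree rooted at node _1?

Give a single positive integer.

Newick: (E,(Z,(C,H,P),G));
Locate _1: it is the '(' at position 3 (the 2nd '(' reading left to right).
Query: subtree rooted at _1
_1: subtree_size = 1 + 6
  Z: subtree_size = 1 + 0
  _2: subtree_size = 1 + 3
    C: subtree_size = 1 + 0
    H: subtree_size = 1 + 0
    P: subtree_size = 1 + 0
  G: subtree_size = 1 + 0
Total subtree size of _1: 7

Answer: 7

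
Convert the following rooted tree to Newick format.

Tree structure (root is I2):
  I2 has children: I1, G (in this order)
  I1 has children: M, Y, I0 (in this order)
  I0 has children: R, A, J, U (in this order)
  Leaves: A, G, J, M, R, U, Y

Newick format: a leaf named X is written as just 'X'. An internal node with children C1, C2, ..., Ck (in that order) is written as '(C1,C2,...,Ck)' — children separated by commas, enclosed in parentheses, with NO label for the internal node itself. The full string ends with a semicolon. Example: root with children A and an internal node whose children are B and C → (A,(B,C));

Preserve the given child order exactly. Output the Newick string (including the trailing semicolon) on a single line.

Answer: ((M,Y,(R,A,J,U)),G);

Derivation:
internal I2 with children ['I1', 'G']
  internal I1 with children ['M', 'Y', 'I0']
    leaf 'M' → 'M'
    leaf 'Y' → 'Y'
    internal I0 with children ['R', 'A', 'J', 'U']
      leaf 'R' → 'R'
      leaf 'A' → 'A'
      leaf 'J' → 'J'
      leaf 'U' → 'U'
    → '(R,A,J,U)'
  → '(M,Y,(R,A,J,U))'
  leaf 'G' → 'G'
→ '((M,Y,(R,A,J,U)),G)'
Final: ((M,Y,(R,A,J,U)),G);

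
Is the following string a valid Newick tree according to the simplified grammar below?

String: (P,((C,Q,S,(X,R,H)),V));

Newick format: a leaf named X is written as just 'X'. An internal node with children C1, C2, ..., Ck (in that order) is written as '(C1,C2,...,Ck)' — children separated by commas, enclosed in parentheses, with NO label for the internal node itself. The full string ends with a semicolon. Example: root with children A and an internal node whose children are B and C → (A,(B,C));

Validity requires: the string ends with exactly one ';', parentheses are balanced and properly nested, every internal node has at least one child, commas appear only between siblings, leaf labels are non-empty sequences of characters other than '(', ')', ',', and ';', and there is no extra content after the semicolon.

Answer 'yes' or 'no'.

Input: (P,((C,Q,S,(X,R,H)),V));
Paren balance: 4 '(' vs 4 ')' OK
Ends with single ';': True
Full parse: OK
Valid: True

Answer: yes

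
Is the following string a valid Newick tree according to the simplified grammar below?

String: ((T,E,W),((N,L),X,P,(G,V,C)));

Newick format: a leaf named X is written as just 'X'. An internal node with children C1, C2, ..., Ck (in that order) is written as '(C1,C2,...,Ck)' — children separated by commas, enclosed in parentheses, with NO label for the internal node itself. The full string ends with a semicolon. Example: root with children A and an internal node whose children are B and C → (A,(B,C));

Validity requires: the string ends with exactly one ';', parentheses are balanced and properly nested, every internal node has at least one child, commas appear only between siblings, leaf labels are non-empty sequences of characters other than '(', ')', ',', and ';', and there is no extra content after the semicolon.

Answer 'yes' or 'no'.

Answer: yes

Derivation:
Input: ((T,E,W),((N,L),X,P,(G,V,C)));
Paren balance: 5 '(' vs 5 ')' OK
Ends with single ';': True
Full parse: OK
Valid: True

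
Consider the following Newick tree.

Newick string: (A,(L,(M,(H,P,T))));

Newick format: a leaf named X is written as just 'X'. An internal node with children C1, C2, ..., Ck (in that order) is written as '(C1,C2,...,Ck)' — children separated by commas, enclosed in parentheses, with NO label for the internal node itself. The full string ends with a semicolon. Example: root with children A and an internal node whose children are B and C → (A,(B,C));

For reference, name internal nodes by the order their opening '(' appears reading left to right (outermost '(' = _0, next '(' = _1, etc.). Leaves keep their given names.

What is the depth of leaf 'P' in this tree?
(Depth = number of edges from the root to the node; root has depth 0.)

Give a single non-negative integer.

Answer: 4

Derivation:
Newick: (A,(L,(M,(H,P,T))));
Naming internals by '(' encounter order: outermost '(' = _0, next = _1, ...
Query node: P
Path from root: _0 -> _1 -> _2 -> _3 -> P
Depth of P: 4 (number of edges from root)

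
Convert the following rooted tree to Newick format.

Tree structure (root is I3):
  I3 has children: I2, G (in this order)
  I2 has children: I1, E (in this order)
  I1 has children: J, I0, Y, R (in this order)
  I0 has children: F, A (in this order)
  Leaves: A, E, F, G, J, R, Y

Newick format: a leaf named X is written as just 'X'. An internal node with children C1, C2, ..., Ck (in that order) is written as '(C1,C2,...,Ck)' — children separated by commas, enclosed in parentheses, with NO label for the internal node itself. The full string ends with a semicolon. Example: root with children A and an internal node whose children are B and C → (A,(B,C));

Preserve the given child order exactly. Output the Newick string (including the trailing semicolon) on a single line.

Answer: (((J,(F,A),Y,R),E),G);

Derivation:
internal I3 with children ['I2', 'G']
  internal I2 with children ['I1', 'E']
    internal I1 with children ['J', 'I0', 'Y', 'R']
      leaf 'J' → 'J'
      internal I0 with children ['F', 'A']
        leaf 'F' → 'F'
        leaf 'A' → 'A'
      → '(F,A)'
      leaf 'Y' → 'Y'
      leaf 'R' → 'R'
    → '(J,(F,A),Y,R)'
    leaf 'E' → 'E'
  → '((J,(F,A),Y,R),E)'
  leaf 'G' → 'G'
→ '(((J,(F,A),Y,R),E),G)'
Final: (((J,(F,A),Y,R),E),G);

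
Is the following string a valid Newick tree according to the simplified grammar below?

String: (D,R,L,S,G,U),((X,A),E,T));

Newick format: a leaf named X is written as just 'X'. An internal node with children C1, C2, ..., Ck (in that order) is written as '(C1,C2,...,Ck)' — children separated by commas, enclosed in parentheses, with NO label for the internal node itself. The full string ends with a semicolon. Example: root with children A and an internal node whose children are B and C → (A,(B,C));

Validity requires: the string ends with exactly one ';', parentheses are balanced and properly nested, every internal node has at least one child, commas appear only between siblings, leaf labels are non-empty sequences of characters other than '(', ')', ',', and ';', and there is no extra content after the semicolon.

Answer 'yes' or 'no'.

Input: (D,R,L,S,G,U),((X,A),E,T));
Paren balance: 3 '(' vs 4 ')' MISMATCH
Ends with single ';': True
Full parse: FAILS (extra content after tree at pos 13)
Valid: False

Answer: no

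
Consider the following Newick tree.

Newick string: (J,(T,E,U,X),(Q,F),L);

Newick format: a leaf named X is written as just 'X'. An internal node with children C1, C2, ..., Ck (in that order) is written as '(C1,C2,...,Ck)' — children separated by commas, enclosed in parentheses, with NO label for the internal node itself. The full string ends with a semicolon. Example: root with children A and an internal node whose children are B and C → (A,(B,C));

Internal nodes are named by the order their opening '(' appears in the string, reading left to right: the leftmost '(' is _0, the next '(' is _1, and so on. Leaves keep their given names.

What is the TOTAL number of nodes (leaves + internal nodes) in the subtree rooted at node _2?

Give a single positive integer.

Answer: 3

Derivation:
Newick: (J,(T,E,U,X),(Q,F),L);
Locate _2: it is the '(' at position 13 (the 3rd '(' reading left to right).
Query: subtree rooted at _2
_2: subtree_size = 1 + 2
  Q: subtree_size = 1 + 0
  F: subtree_size = 1 + 0
Total subtree size of _2: 3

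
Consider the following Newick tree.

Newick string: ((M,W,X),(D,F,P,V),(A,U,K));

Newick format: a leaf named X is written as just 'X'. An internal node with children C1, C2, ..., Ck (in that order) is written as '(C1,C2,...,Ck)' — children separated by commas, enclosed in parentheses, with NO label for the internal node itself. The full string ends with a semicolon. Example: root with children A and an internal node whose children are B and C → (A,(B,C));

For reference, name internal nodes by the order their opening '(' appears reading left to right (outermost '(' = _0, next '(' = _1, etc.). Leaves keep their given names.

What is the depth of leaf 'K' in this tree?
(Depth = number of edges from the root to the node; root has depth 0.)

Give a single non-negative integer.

Answer: 2

Derivation:
Newick: ((M,W,X),(D,F,P,V),(A,U,K));
Naming internals by '(' encounter order: outermost '(' = _0, next = _1, ...
Query node: K
Path from root: _0 -> _3 -> K
Depth of K: 2 (number of edges from root)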